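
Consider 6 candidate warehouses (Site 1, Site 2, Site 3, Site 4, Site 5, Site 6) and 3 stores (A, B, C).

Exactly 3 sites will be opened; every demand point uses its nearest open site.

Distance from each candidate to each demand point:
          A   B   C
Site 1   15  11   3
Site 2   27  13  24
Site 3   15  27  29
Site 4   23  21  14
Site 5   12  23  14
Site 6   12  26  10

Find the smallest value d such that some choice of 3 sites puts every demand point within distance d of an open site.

12

Open {Site 1, Site 2, Site 5}.
  Farthest demand point is A at distance 12 (to Site 5); all others are ≤ 12.
With {Site 1, Site 2, Site 6} the worst case is 12.
With {Site 1, Site 3, Site 5} the worst case is 12.
No size-3 selection achieves below 12.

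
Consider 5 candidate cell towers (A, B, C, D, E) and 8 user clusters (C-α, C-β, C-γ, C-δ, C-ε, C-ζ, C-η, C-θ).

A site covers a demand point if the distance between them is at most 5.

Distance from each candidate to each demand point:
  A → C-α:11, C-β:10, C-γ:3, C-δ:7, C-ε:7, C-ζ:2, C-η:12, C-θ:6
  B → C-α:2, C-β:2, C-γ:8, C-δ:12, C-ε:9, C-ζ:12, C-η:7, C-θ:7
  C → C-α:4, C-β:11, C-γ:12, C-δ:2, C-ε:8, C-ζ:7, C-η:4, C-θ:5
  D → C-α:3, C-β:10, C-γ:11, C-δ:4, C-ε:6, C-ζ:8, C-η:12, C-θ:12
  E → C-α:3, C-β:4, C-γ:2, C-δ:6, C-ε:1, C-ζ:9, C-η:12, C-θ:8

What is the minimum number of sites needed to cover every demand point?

Coverage sets (demand points within 5 of each site):
  A: {C-γ, C-ζ}
  B: {C-α, C-β}
  C: {C-α, C-δ, C-η, C-θ}
  D: {C-α, C-δ}
  E: {C-α, C-β, C-γ, C-ε}
No 2 sites suffice: every size-2 union leaves at least one demand point uncovered.
But {A, C, E} covers everything, so the minimum is 3.

3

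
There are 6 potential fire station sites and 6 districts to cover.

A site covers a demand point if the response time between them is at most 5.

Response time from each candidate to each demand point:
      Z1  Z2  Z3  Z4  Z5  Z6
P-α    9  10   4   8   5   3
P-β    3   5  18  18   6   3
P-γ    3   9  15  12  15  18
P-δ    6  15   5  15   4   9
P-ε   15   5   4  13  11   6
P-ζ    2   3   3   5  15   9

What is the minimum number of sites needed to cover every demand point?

2

Coverage sets (demand points within 5 of each site):
  P-α: {Z3, Z5, Z6}
  P-β: {Z1, Z2, Z6}
  P-γ: {Z1}
  P-δ: {Z3, Z5}
  P-ε: {Z2, Z3}
  P-ζ: {Z1, Z2, Z3, Z4}
No single site covers all 6 demand points.
But {P-α, P-ζ} covers everything, so the minimum is 2.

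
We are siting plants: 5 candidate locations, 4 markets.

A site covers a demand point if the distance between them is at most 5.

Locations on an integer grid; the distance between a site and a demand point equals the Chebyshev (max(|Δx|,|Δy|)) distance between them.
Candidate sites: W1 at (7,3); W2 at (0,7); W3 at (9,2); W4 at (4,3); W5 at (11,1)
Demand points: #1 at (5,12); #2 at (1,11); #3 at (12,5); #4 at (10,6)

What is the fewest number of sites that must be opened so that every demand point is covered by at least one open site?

2

Coverage sets (demand points within 5 of each site):
  W1: {#3, #4}
  W2: {#1, #2}
  W3: {#3, #4}
  W4: {}
  W5: {#3, #4}
No single site covers all 4 demand points.
But {W1, W2} covers everything, so the minimum is 2.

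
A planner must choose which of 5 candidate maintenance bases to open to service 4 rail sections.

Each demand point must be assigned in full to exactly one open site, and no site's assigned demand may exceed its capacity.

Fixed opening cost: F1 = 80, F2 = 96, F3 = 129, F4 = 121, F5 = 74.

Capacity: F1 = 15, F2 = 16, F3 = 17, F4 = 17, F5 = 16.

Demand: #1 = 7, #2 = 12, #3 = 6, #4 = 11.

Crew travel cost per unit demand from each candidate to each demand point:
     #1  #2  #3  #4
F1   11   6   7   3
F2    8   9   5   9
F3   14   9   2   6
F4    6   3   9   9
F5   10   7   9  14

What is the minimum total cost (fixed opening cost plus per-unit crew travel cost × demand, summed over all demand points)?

Open {F1, F2, F4}; cheapest assignment that respects the capacities:
  F1 (cap 15, load 11): #4 — cost 11×3 = 33
  F2 (cap 16, load 13): #1, #3 — cost 7×8 + 6×5 = 86
  F4 (cap 17, load 12): #2 — cost 12×3 = 36
  Shipping 155, fixed 297 → total 452.
  Any other capacity-feasible assignment to {F1, F2, F4} ships for at least 155.
Compare {F1, F2, F5}: its best feasible assignment gives total 453.
Compare {F1, F4, F5}: its best feasible assignment gives total 468.
Every other set of open sites that can feasibly serve all demand totals ≥ 453 even under its best assignment. Minimum: 452.

452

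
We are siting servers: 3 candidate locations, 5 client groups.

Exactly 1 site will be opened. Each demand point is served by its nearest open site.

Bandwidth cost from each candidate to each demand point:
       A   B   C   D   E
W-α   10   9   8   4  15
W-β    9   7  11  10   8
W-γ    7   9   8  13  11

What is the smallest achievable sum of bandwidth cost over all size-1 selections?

45

Open {W-β}.
  A→W-β 9, B→W-β 7, C→W-β 11, D→W-β 10, E→W-β 8  ⇒ total 45.
Compare {W-α}: total 46.
Compare {W-γ}: total 48.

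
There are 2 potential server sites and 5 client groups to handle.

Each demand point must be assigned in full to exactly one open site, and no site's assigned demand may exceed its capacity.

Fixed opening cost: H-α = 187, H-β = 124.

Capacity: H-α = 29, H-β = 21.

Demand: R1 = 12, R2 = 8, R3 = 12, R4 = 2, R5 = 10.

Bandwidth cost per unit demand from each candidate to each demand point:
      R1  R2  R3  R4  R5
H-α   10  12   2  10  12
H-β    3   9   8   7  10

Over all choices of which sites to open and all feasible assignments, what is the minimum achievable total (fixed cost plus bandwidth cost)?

Open {H-α, H-β}; cheapest assignment that respects the capacities:
  H-α (cap 29, load 24): R3, R4, R5 — cost 12×2 + 2×10 + 10×12 = 164
  H-β (cap 21, load 20): R1, R2 — cost 12×3 + 8×9 = 108
  Shipping 272, fixed 311 → total 583.
  Any other capacity-feasible assignment to {H-α, H-β} ships for at least 272.
Total demand is 44 and no other set of sites has combined capacity ≥ 44, so {H-α, H-β} is the only feasible choice of open sites. Minimum: 583.

583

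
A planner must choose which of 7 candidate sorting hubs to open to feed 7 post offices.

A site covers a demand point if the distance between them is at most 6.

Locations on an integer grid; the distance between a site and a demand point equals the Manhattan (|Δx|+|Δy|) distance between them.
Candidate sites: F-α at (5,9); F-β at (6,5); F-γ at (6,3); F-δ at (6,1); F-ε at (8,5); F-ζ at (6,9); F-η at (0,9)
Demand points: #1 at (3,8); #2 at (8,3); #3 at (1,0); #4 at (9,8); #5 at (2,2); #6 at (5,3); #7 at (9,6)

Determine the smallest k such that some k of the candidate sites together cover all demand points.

2

Coverage sets (demand points within 6 of each site):
  F-α: {#1, #4, #6}
  F-β: {#1, #2, #4, #6, #7}
  F-γ: {#2, #5, #6, #7}
  F-δ: {#2, #3, #5, #6}
  F-ε: {#2, #4, #6, #7}
  F-ζ: {#1, #4, #7}
  F-η: {#1}
No single site covers all 7 demand points.
But {F-β, F-δ} covers everything, so the minimum is 2.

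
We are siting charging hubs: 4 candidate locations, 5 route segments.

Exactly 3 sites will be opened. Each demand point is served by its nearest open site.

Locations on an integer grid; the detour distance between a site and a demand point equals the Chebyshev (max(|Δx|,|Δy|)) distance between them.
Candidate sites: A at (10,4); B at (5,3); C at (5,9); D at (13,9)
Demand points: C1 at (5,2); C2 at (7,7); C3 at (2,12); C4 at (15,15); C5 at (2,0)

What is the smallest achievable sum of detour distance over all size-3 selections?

15

Open {B, C, D}.
  C1→B 1, C2→C 2, C3→C 3, C4→D 6, C5→B 3  ⇒ total 15.
Compare {A, B, C}: total 19.
Compare {A, B, D}: total 21.
No size-3 selection does better; minimum is 15.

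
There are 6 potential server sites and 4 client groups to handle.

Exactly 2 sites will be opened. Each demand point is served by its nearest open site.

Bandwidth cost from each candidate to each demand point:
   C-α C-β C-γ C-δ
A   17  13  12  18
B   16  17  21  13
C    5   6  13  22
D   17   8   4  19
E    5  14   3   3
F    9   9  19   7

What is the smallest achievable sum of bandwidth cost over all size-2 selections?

Open {C, E}.
  C-α→C 5, C-β→C 6, C-γ→E 3, C-δ→E 3  ⇒ total 17.
Compare {D, E}: total 19.
Compare {E, F}: total 20.
No size-2 selection does better; minimum is 17.

17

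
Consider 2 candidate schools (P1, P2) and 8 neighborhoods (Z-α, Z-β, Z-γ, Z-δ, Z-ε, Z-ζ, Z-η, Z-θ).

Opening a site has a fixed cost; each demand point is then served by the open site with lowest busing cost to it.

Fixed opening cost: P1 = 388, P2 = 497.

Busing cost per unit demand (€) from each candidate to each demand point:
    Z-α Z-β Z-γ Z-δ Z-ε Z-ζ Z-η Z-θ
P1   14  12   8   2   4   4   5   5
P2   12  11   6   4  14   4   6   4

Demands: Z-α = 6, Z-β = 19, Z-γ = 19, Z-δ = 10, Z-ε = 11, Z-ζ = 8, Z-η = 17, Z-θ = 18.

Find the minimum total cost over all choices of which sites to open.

Open {P1}: assign each demand point to its cheapest open site.
  Z-α→P1 6×14=84, Z-β→P1 19×12=228, Z-γ→P1 19×8=152, Z-δ→P1 10×2=20, Z-ε→P1 11×4=44, Z-ζ→P1 8×4=32, Z-η→P1 17×5=85, Z-θ→P1 18×5=90
  busing cost 735, fixed 388 → total 1123.
Compare {P2}: busing cost 795 + fixed 497 = 1292.
Compare {P1, P2}: busing cost 648 + fixed 885 = 1533.

1123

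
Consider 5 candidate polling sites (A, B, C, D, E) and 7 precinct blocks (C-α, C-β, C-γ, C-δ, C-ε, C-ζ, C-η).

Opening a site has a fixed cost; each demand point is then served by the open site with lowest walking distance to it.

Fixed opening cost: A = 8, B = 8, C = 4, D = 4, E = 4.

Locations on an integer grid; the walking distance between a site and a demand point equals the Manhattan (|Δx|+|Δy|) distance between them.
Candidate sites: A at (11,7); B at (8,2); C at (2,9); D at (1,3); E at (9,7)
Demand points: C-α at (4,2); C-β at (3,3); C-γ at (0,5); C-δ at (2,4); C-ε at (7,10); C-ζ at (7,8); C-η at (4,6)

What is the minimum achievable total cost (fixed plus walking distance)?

33

Open {D, E}: assign each demand point to its cheapest open site.
  C-α→D 4, C-β→D 2, C-γ→D 3, C-δ→D 2, C-ε→E 5, C-ζ→E 3, C-η→D 6
  walking distance 25, fixed 8 → total 33.
Compare {C, D}: walking distance 28 + fixed 8 = 36.
Compare {C, D, E}: walking distance 24 + fixed 12 = 36.
Compare {A, D}: walking distance 29 + fixed 12 = 41.
All other subsets cost ≥ 36. Minimum total cost: 33.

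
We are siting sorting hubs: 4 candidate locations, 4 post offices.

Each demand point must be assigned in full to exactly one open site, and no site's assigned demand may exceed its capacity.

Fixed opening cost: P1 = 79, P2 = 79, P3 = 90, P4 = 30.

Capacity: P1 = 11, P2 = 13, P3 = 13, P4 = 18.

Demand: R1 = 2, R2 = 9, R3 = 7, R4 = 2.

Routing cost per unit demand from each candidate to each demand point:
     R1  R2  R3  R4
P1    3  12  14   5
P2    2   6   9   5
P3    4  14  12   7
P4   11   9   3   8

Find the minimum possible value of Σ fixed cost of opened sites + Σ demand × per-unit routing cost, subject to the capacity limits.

198

Open {P2, P4}; cheapest assignment that respects the capacities:
  P2 (cap 13, load 13): R1, R2, R4 — cost 2×2 + 9×6 + 2×5 = 68
  P4 (cap 18, load 7): R3 — cost 7×3 = 21
  Shipping 89, fixed 109 → total 198.
  Any other capacity-feasible assignment to {P2, P4} ships for at least 89.
Compare {P1, P4}: its best feasible assignment gives total 227.
Compare {P3, P4}: its best feasible assignment gives total 244.
Every other set of open sites that can feasibly serve all demand totals ≥ 227 even under its best assignment. Minimum: 198.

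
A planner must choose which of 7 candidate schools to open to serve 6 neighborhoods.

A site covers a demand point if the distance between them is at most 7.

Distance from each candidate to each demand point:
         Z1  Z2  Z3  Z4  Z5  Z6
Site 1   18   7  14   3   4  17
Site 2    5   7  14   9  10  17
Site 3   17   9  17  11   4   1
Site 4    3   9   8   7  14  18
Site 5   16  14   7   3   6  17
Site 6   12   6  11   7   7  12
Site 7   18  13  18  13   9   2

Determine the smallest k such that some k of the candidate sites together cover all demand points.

3

Coverage sets (demand points within 7 of each site):
  Site 1: {Z2, Z4, Z5}
  Site 2: {Z1, Z2}
  Site 3: {Z5, Z6}
  Site 4: {Z1, Z4}
  Site 5: {Z3, Z4, Z5}
  Site 6: {Z2, Z4, Z5}
  Site 7: {Z6}
No 2 sites suffice: every size-2 union leaves at least one demand point uncovered.
But {Site 2, Site 3, Site 5} covers everything, so the minimum is 3.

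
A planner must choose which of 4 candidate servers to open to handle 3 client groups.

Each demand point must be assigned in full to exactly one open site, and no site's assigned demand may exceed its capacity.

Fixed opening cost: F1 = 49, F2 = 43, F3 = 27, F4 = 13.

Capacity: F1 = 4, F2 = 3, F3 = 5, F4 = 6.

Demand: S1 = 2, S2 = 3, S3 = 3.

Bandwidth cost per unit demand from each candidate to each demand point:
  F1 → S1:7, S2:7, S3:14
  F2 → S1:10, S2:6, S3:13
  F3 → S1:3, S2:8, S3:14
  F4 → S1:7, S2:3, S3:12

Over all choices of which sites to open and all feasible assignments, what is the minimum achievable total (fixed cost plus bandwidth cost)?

91

Open {F3, F4}; cheapest assignment that respects the capacities:
  F3 (cap 5, load 2): S1 — cost 2×3 = 6
  F4 (cap 6, load 6): S2, S3 — cost 3×3 + 3×12 = 45
  Shipping 51, fixed 40 → total 91.
  Any other capacity-feasible assignment to {F3, F4} ships for at least 51.
Compare {F2, F4}: its best feasible assignment gives total 118.
Compare {F1, F4}: its best feasible assignment gives total 121.
Every other set of open sites that can feasibly serve all demand totals ≥ 118 even under its best assignment. Minimum: 91.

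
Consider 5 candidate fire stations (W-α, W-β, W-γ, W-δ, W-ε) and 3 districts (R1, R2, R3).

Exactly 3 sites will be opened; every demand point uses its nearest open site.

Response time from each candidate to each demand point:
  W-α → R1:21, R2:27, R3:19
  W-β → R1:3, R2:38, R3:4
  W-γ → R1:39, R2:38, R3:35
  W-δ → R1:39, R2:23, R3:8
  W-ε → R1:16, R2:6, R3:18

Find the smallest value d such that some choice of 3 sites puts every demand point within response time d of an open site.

Open {W-α, W-β, W-ε}.
  Farthest demand point is R2 at response time 6 (to W-ε); all others are ≤ 6.
With {W-β, W-γ, W-ε} the worst case is 6.
With {W-β, W-δ, W-ε} the worst case is 6.
No size-3 selection achieves below 6.

6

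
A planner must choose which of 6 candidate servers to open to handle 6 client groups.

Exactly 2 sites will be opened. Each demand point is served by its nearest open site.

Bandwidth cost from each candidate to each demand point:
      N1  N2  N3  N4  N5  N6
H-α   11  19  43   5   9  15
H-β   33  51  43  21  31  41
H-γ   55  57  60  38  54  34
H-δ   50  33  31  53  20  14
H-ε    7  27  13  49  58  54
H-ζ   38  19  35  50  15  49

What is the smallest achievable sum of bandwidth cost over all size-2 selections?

68

Open {H-α, H-ε}.
  N1→H-ε 7, N2→H-α 19, N3→H-ε 13, N4→H-α 5, N5→H-α 9, N6→H-α 15  ⇒ total 68.
Compare {H-α, H-δ}: total 89.
Compare {H-α, H-ζ}: total 94.
No size-2 selection does better; minimum is 68.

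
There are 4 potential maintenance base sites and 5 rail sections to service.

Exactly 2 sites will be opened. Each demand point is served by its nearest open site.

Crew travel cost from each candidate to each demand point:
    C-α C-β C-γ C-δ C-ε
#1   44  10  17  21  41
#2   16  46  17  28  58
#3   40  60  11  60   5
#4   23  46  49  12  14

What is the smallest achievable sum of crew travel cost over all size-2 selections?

76

Open {#1, #4}.
  C-α→#4 23, C-β→#1 10, C-γ→#1 17, C-δ→#4 12, C-ε→#4 14  ⇒ total 76.
Compare {#1, #3}: total 87.
Compare {#3, #4}: total 97.
No size-2 selection does better; minimum is 76.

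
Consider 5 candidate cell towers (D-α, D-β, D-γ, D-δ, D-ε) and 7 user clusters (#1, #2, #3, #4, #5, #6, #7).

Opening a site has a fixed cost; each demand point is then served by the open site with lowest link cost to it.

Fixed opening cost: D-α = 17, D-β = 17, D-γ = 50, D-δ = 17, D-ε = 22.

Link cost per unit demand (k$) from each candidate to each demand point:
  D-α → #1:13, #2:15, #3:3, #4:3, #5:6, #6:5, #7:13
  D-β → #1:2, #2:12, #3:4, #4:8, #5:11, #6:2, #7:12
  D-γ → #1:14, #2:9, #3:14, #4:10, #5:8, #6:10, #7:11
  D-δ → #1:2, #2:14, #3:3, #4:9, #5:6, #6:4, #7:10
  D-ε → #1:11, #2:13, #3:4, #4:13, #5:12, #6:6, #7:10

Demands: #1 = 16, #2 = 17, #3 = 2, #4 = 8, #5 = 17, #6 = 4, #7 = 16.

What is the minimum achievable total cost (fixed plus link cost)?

Open {D-α, D-γ, D-δ}: assign each demand point to its cheapest open site.
  #1→D-δ 16×2=32, #2→D-γ 17×9=153, #3→D-α 2×3=6, #4→D-α 8×3=24, #5→D-α 17×6=102, #6→D-δ 4×4=16, #7→D-δ 16×10=160
  link cost 493, fixed 84 → total 577.
Compare {D-α, D-β, D-γ}: link cost 501 + fixed 84 = 585.
Compare {D-α, D-β, D-γ, D-δ}: link cost 485 + fixed 101 = 586.
Compare {D-α, D-β, D-δ}: link cost 536 + fixed 51 = 587.
All other subsets cost ≥ 585. Minimum total cost: 577.

577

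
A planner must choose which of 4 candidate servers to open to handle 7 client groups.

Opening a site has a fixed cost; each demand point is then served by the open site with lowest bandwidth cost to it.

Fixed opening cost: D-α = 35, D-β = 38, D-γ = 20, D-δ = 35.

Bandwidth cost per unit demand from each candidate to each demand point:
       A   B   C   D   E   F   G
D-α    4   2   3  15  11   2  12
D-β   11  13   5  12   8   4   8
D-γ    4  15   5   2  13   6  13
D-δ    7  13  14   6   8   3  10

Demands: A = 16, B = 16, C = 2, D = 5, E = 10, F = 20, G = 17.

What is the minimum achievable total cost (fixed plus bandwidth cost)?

Open {D-α, D-β, D-γ}: assign each demand point to its cheapest open site.
  A→D-α 16×4=64, B→D-α 16×2=32, C→D-α 2×3=6, D→D-γ 5×2=10, E→D-β 10×8=80, F→D-α 20×2=40, G→D-β 17×8=136
  bandwidth cost 368, fixed 93 → total 461.
Compare {D-α, D-β}: bandwidth cost 418 + fixed 73 = 491.
Compare {D-α, D-δ}: bandwidth cost 422 + fixed 70 = 492.
Compare {D-α, D-γ, D-δ}: bandwidth cost 402 + fixed 90 = 492.
All other subsets cost ≥ 491. Minimum total cost: 461.

461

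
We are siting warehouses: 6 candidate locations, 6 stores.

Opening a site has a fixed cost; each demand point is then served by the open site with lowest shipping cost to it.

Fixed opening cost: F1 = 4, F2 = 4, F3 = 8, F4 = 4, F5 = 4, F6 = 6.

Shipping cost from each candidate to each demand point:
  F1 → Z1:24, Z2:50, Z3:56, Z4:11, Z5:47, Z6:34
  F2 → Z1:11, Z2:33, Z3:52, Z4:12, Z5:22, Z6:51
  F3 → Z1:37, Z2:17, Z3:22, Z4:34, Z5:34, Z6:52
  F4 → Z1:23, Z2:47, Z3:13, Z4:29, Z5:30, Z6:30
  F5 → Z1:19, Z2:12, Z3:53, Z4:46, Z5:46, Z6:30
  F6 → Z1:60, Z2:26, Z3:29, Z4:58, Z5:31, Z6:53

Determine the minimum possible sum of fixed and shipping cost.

112

Open {F2, F4, F5}: assign each demand point to its cheapest open site.
  Z1→F2 11, Z2→F5 12, Z3→F4 13, Z4→F2 12, Z5→F2 22, Z6→F4 30
  shipping cost 100, fixed 12 → total 112.
Compare {F1, F2, F4, F5}: shipping cost 99 + fixed 16 = 115.
Compare {F2, F4, F5, F6}: shipping cost 100 + fixed 18 = 118.
Compare {F2, F3, F4, F5}: shipping cost 100 + fixed 20 = 120.
All other subsets cost ≥ 115. Minimum total cost: 112.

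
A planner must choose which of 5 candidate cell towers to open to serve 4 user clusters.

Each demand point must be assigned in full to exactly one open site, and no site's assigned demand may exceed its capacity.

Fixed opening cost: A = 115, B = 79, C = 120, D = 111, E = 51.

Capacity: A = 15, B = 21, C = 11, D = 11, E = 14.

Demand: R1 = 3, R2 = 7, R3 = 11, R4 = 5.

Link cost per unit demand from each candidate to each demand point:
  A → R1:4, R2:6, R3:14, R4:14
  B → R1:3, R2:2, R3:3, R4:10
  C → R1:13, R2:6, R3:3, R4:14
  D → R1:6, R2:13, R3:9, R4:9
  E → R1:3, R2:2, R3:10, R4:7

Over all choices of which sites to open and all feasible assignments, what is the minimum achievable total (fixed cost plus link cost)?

221

Open {B, E}; cheapest assignment that respects the capacities:
  B (cap 21, load 21): R1, R2, R3 — cost 3×3 + 7×2 + 11×3 = 56
  E (cap 14, load 5): R4 — cost 5×7 = 35
  Shipping 91, fixed 130 → total 221.
  Any other capacity-feasible assignment to {B, E} ships for at least 91.
Compare {B, D}: its best feasible assignment gives total 291.
Compare {B, C}: its best feasible assignment gives total 305.
Every other set of open sites that can feasibly serve all demand totals ≥ 291 even under its best assignment. Minimum: 221.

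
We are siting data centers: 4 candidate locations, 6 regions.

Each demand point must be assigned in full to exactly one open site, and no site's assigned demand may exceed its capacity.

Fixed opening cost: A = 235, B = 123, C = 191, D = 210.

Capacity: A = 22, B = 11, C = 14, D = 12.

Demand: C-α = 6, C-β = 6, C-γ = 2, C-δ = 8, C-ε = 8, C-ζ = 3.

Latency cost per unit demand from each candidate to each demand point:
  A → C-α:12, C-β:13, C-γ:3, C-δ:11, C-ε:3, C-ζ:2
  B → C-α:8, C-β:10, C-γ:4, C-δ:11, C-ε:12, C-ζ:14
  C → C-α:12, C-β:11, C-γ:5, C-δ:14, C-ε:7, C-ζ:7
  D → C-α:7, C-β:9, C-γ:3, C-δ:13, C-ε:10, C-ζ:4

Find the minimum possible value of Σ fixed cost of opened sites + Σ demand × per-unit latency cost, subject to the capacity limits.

Open {A, B}; cheapest assignment that respects the capacities:
  A (cap 22, load 22): C-β, C-δ, C-ε — cost 6×13 + 8×11 + 8×3 = 190
  B (cap 11, load 11): C-α, C-γ, C-ζ — cost 6×8 + 2×4 + 3×14 = 98
  Shipping 288, fixed 358 → total 646.
  Any other capacity-feasible assignment to {A, B} ships for at least 288.
Compare {A, D}: its best feasible assignment gives total 665.
Compare {A, C}: its best feasible assignment gives total 688.
Every other set of open sites that can feasibly serve all demand totals ≥ 665 even under its best assignment. Minimum: 646.

646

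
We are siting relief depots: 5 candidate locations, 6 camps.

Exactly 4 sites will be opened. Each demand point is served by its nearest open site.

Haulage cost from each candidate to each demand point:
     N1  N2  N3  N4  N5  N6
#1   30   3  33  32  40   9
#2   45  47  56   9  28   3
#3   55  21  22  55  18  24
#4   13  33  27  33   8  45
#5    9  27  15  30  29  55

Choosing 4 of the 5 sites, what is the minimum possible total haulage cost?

47

Open {#1, #2, #4, #5}.
  N1→#5 9, N2→#1 3, N3→#5 15, N4→#2 9, N5→#4 8, N6→#2 3  ⇒ total 47.
Compare {#1, #2, #3, #5}: total 57.
Compare {#1, #2, #3, #4}: total 58.
No size-4 selection does better; minimum is 47.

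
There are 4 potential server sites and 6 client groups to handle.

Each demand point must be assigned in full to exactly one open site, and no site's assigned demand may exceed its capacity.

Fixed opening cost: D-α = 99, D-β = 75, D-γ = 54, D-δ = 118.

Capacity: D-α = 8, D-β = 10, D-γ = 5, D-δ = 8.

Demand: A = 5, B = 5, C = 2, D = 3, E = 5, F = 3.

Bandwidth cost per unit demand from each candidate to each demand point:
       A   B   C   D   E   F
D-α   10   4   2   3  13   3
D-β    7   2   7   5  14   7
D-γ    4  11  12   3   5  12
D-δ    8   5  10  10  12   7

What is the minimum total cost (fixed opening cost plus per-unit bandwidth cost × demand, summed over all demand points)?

Open {D-α, D-β, D-γ}; cheapest assignment that respects the capacities:
  D-α (cap 8, load 8): C, D, F — cost 2×2 + 3×3 + 3×3 = 22
  D-β (cap 10, load 10): A, B — cost 5×7 + 5×2 = 45
  D-γ (cap 5, load 5): E — cost 5×5 = 25
  Shipping 92, fixed 228 → total 320.
  Any other capacity-feasible assignment to {D-α, D-β, D-γ} ships for at least 92.
Compare {D-β, D-γ, D-δ}: its best feasible assignment gives total 372.
Compare {D-α, D-β, D-δ}: its best feasible assignment gives total 419.
Every other set of open sites that can feasibly serve all demand totals ≥ 372 even under its best assignment. Minimum: 320.

320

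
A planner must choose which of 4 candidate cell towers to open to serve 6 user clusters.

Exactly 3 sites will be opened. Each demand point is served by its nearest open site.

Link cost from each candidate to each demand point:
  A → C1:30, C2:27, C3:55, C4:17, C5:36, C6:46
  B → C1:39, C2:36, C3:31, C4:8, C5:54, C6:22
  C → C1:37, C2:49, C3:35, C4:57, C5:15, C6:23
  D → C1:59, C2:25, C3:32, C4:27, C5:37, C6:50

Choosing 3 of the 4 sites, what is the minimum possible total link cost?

133

Open {A, B, C}.
  C1→A 30, C2→A 27, C3→B 31, C4→B 8, C5→C 15, C6→B 22  ⇒ total 133.
Compare {B, C, D}: total 138.
Compare {A, C, D}: total 142.
No size-3 selection does better; minimum is 133.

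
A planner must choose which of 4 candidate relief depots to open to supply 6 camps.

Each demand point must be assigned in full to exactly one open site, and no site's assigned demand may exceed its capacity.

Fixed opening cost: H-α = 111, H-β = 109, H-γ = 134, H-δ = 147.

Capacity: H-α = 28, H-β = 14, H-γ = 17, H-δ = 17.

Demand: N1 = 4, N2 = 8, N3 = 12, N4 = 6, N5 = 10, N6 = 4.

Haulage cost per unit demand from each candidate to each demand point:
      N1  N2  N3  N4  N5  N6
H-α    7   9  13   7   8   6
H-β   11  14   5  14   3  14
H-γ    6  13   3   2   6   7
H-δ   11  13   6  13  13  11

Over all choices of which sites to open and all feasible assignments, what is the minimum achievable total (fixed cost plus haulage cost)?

523

Open {H-α, H-γ}; cheapest assignment that respects the capacities:
  H-α (cap 28, load 28): N2, N4, N5, N6 — cost 8×9 + 6×7 + 10×8 + 4×6 = 218
  H-γ (cap 17, load 16): N1, N3 — cost 4×6 + 12×3 = 60
  Shipping 278, fixed 245 → total 523.
  Any other capacity-feasible assignment to {H-α, H-γ} ships for at least 278.
Compare {H-α, H-β, H-γ}: its best feasible assignment gives total 582.
Compare {H-α, H-δ}: its best feasible assignment gives total 592.
Every other set of open sites that can feasibly serve all demand totals ≥ 582 even under its best assignment. Minimum: 523.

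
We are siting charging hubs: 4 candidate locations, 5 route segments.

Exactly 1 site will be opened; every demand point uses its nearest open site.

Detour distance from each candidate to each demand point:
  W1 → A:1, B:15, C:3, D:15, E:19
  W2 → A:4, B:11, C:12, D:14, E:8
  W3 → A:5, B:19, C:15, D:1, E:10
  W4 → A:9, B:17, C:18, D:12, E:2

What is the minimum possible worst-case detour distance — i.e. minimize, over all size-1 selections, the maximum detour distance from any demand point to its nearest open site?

14

Open {W2}.
  Farthest demand point is D at detour distance 14 (to W2); all others are ≤ 14.
With {W4} the worst case is 18.
With {W1} the worst case is 19.
No size-1 selection achieves below 14.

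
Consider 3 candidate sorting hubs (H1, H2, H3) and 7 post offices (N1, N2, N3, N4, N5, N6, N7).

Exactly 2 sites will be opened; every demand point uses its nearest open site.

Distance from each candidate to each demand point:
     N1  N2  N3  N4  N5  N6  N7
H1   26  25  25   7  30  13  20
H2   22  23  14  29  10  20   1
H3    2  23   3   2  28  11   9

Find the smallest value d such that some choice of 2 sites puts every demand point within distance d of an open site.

23

Open {H1, H2}.
  Farthest demand point is N2 at distance 23 (to H2); all others are ≤ 23.
With {H2, H3} the worst case is 23.
With {H1, H3} the worst case is 28.
No size-2 selection achieves below 23.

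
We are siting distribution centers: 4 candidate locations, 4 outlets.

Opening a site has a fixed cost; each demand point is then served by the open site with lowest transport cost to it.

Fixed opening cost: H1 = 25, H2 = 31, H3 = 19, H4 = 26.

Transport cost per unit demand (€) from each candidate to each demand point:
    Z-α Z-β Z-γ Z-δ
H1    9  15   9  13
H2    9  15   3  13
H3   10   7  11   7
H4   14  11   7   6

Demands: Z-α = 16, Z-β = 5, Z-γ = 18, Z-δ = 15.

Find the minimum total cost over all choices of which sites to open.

Open {H2, H3}: assign each demand point to its cheapest open site.
  Z-α→H2 16×9=144, Z-β→H3 5×7=35, Z-γ→H2 18×3=54, Z-δ→H3 15×7=105
  transport cost 338, fixed 50 → total 388.
Compare {H2, H3, H4}: transport cost 323 + fixed 76 = 399.
Compare {H2, H4}: transport cost 343 + fixed 57 = 400.
Compare {H1, H2, H3}: transport cost 338 + fixed 75 = 413.
All other subsets cost ≥ 399. Minimum total cost: 388.

388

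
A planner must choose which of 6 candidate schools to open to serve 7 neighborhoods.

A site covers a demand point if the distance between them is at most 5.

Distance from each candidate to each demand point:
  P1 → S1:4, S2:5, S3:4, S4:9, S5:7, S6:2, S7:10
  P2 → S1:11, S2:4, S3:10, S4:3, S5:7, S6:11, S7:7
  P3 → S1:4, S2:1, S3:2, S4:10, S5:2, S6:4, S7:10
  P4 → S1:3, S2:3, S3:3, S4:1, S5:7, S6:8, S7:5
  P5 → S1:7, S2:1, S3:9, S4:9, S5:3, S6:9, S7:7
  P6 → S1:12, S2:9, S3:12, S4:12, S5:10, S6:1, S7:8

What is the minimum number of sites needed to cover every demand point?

Coverage sets (demand points within 5 of each site):
  P1: {S1, S2, S3, S6}
  P2: {S2, S4}
  P3: {S1, S2, S3, S5, S6}
  P4: {S1, S2, S3, S4, S7}
  P5: {S2, S5}
  P6: {S6}
No single site covers all 7 demand points.
But {P3, P4} covers everything, so the minimum is 2.

2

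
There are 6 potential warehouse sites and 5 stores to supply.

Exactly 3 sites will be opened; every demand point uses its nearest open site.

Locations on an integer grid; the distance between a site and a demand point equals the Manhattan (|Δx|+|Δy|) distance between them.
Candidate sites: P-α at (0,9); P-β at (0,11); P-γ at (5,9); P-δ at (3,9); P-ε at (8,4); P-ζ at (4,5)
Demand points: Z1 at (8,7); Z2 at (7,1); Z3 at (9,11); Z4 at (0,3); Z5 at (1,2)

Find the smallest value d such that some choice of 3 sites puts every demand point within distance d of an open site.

Open {P-γ, P-ε, P-ζ}.
  Farthest demand point is Z3 at distance 6 (to P-γ); all others are ≤ 6.
With {P-α, P-γ, P-ζ} the worst case is 7.
With {P-β, P-γ, P-ζ} the worst case is 7.
No size-3 selection achieves below 6.

6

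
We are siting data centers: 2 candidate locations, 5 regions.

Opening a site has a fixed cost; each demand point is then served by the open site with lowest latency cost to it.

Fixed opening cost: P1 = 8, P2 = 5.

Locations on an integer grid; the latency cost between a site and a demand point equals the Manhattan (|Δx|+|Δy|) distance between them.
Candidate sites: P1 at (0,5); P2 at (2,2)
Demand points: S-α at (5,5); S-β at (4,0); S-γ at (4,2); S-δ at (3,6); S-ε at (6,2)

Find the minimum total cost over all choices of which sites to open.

Open {P2}: assign each demand point to its cheapest open site.
  S-α→P2 6, S-β→P2 4, S-γ→P2 2, S-δ→P2 5, S-ε→P2 4
  latency cost 21, fixed 5 → total 26.
Compare {P1, P2}: latency cost 19 + fixed 13 = 32.
Compare {P1}: latency cost 34 + fixed 8 = 42.

26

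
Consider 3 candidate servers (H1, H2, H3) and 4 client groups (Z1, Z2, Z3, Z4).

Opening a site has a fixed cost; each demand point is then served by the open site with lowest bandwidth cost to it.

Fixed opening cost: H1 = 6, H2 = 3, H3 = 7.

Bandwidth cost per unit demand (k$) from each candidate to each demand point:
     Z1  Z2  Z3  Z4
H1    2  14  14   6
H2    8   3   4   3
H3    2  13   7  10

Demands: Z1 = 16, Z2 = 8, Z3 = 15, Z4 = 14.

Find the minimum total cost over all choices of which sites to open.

Open {H1, H2}: assign each demand point to its cheapest open site.
  Z1→H1 16×2=32, Z2→H2 8×3=24, Z3→H2 15×4=60, Z4→H2 14×3=42
  bandwidth cost 158, fixed 9 → total 167.
Compare {H2, H3}: bandwidth cost 158 + fixed 10 = 168.
Compare {H1, H2, H3}: bandwidth cost 158 + fixed 16 = 174.
Compare {H2}: bandwidth cost 254 + fixed 3 = 257.
All other subsets cost ≥ 168. Minimum total cost: 167.

167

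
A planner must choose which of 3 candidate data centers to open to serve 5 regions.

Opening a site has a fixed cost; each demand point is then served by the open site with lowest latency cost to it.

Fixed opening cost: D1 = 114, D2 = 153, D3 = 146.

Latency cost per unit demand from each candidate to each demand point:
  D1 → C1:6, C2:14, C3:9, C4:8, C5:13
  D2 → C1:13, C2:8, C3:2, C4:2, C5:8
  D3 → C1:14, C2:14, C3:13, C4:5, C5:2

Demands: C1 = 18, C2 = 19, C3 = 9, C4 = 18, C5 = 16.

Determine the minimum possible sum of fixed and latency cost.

Open {D1, D2}: assign each demand point to its cheapest open site.
  C1→D1 18×6=108, C2→D2 19×8=152, C3→D2 9×2=18, C4→D2 18×2=36, C5→D2 16×8=128
  latency cost 442, fixed 267 → total 709.
Compare {D2}: latency cost 568 + fixed 153 = 721.
Compare {D1, D2, D3}: latency cost 346 + fixed 413 = 759.
Compare {D2, D3}: latency cost 472 + fixed 299 = 771.
All other subsets cost ≥ 721. Minimum total cost: 709.

709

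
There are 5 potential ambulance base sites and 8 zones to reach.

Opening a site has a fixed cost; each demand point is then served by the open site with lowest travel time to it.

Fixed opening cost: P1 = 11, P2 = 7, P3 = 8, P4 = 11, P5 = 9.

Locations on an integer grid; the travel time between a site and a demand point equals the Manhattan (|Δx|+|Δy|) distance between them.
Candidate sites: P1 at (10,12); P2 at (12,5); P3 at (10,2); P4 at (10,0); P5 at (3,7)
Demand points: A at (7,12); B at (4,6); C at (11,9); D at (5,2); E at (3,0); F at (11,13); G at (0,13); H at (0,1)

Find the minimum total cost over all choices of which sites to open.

63

Open {P1, P5}: assign each demand point to its cheapest open site.
  A→P1 3, B→P5 2, C→P1 4, D→P5 7, E→P5 7, F→P1 2, G→P5 9, H→P5 9
  travel time 43, fixed 20 → total 63.
Compare {P1, P3, P5}: travel time 41 + fixed 28 = 69.
Compare {P1, P2, P5}: travel time 43 + fixed 27 = 70.
Compare {P2, P5}: travel time 57 + fixed 16 = 73.
All other subsets cost ≥ 69. Minimum total cost: 63.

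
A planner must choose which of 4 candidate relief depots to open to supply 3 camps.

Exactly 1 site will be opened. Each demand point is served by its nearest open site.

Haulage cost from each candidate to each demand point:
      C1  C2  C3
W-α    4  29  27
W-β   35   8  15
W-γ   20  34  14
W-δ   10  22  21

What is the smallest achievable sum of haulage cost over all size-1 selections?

Open {W-δ}.
  C1→W-δ 10, C2→W-δ 22, C3→W-δ 21  ⇒ total 53.
Compare {W-β}: total 58.
Compare {W-α}: total 60.
No size-1 selection does better; minimum is 53.

53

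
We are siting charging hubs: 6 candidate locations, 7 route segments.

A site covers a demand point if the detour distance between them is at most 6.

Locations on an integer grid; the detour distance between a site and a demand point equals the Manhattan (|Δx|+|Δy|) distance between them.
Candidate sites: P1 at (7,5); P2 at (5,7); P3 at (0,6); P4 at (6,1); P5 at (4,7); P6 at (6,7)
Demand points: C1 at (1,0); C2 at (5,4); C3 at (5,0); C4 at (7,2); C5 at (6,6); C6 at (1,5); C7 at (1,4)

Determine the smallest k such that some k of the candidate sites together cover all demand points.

Coverage sets (demand points within 6 of each site):
  P1: {C2, C4, C5, C6}
  P2: {C2, C5, C6}
  P3: {C5, C6, C7}
  P4: {C1, C2, C3, C4, C5}
  P5: {C2, C5, C6, C7}
  P6: {C2, C4, C5}
No single site covers all 7 demand points.
But {P3, P4} covers everything, so the minimum is 2.

2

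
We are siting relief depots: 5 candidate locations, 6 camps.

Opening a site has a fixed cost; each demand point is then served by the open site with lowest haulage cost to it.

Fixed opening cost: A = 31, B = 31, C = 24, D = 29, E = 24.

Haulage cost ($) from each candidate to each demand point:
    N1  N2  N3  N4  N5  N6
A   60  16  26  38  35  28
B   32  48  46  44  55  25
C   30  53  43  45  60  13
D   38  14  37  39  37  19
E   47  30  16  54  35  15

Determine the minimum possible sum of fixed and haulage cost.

210

Open {D, E}: assign each demand point to its cheapest open site.
  N1→D 38, N2→D 14, N3→E 16, N4→D 39, N5→E 35, N6→E 15
  haulage cost 157, fixed 53 → total 210.
Compare {D}: haulage cost 184 + fixed 29 = 213.
Compare {A, C}: haulage cost 158 + fixed 55 = 213.
Compare {C, E}: haulage cost 169 + fixed 48 = 217.
All other subsets cost ≥ 213. Minimum total cost: 210.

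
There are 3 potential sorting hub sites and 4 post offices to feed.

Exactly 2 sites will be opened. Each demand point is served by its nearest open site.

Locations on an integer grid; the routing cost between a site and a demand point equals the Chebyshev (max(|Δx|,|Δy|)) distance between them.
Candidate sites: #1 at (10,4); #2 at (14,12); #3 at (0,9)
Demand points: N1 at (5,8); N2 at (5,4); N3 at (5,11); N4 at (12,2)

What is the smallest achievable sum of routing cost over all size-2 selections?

Open {#1, #3}.
  N1→#1 5, N2→#1 5, N3→#3 5, N4→#1 2  ⇒ total 17.
Compare {#1, #2}: total 19.
Compare {#2, #3}: total 25.

17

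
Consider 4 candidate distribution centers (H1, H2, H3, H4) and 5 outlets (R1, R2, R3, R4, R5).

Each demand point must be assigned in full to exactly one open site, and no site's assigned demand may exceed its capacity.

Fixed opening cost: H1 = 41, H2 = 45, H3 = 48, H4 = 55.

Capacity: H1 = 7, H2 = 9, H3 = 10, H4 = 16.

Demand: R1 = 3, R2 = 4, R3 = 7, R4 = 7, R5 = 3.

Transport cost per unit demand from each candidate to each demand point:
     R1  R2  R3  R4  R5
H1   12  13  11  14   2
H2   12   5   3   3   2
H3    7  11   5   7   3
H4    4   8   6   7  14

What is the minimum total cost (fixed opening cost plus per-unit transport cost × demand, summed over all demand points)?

240

Open {H3, H4}; cheapest assignment that respects the capacities:
  H3 (cap 10, load 10): R3, R5 — cost 7×5 + 3×3 = 44
  H4 (cap 16, load 14): R1, R2, R4 — cost 3×4 + 4×8 + 7×7 = 93
  Shipping 137, fixed 103 → total 240.
  Any other capacity-feasible assignment to {H3, H4} ships for at least 137.
Compare {H1, H2, H4}: its best feasible assignment gives total 254.
Compare {H2, H3, H4}: its best feasible assignment gives total 257.
Every other set of open sites that can feasibly serve all demand totals ≥ 254 even under its best assignment. Minimum: 240.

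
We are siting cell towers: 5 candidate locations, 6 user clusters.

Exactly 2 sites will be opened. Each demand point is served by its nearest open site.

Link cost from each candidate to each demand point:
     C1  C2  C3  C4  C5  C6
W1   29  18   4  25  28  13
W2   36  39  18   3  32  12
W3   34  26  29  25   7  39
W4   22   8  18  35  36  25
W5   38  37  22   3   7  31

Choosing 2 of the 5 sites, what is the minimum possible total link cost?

Open {W1, W5}.
  C1→W1 29, C2→W1 18, C3→W1 4, C4→W5 3, C5→W5 7, C6→W1 13  ⇒ total 74.
Compare {W4, W5}: total 83.
Compare {W1, W2}: total 94.
No size-2 selection does better; minimum is 74.

74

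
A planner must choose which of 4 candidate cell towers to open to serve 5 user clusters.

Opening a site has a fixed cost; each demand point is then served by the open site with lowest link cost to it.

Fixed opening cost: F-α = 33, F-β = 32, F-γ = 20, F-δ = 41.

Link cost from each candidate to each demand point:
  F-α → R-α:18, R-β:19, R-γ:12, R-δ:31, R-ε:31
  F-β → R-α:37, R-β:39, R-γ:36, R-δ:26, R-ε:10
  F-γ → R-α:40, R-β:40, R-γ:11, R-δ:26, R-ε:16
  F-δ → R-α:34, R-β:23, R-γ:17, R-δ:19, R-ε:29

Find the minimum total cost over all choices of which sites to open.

Open {F-α, F-γ}: assign each demand point to its cheapest open site.
  R-α→F-α 18, R-β→F-α 19, R-γ→F-γ 11, R-δ→F-γ 26, R-ε→F-γ 16
  link cost 90, fixed 53 → total 143.
Compare {F-α}: link cost 111 + fixed 33 = 144.
Compare {F-α, F-β}: link cost 85 + fixed 65 = 150.
Compare {F-γ}: link cost 133 + fixed 20 = 153.
All other subsets cost ≥ 144. Minimum total cost: 143.

143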